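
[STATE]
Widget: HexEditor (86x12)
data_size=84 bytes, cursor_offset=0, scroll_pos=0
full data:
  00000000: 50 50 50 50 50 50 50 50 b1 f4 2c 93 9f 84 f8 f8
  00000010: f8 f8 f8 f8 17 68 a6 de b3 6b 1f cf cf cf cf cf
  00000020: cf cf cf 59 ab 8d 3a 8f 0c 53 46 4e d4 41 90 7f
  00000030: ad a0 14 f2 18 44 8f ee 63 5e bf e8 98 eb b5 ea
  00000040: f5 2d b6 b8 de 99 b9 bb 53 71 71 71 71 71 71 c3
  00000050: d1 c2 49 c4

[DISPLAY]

00000000  50 50 50 50 50 50 50 50  b1 f4 2c 93 9f 84 f8 f8  |PPPPPPPP..,.....|        
00000010  f8 f8 f8 f8 17 68 a6 de  b3 6b 1f cf cf cf cf cf  |.....h...k......|        
00000020  cf cf cf 59 ab 8d 3a 8f  0c 53 46 4e d4 41 90 7f  |...Y..:..SFN.A..|        
00000030  ad a0 14 f2 18 44 8f ee  63 5e bf e8 98 eb b5 ea  |.....D..c^......|        
00000040  f5 2d b6 b8 de 99 b9 bb  53 71 71 71 71 71 71 c3  |.-......Sqqqqqq.|        
00000050  d1 c2 49 c4                                       |..I.            |        
                                                                                      
                                                                                      
                                                                                      
                                                                                      
                                                                                      
                                                                                      


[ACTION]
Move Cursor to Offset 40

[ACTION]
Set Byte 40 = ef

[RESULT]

00000000  50 50 50 50 50 50 50 50  b1 f4 2c 93 9f 84 f8 f8  |PPPPPPPP..,.....|        
00000010  f8 f8 f8 f8 17 68 a6 de  b3 6b 1f cf cf cf cf cf  |.....h...k......|        
00000020  cf cf cf 59 ab 8d 3a 8f  EF 53 46 4e d4 41 90 7f  |...Y..:..SFN.A..|        
00000030  ad a0 14 f2 18 44 8f ee  63 5e bf e8 98 eb b5 ea  |.....D..c^......|        
00000040  f5 2d b6 b8 de 99 b9 bb  53 71 71 71 71 71 71 c3  |.-......Sqqqqqq.|        
00000050  d1 c2 49 c4                                       |..I.            |        
                                                                                      
                                                                                      
                                                                                      
                                                                                      
                                                                                      
                                                                                      


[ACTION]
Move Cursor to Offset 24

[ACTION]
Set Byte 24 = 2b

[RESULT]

00000000  50 50 50 50 50 50 50 50  b1 f4 2c 93 9f 84 f8 f8  |PPPPPPPP..,.....|        
00000010  f8 f8 f8 f8 17 68 a6 de  2B 6b 1f cf cf cf cf cf  |.....h..+k......|        
00000020  cf cf cf 59 ab 8d 3a 8f  ef 53 46 4e d4 41 90 7f  |...Y..:..SFN.A..|        
00000030  ad a0 14 f2 18 44 8f ee  63 5e bf e8 98 eb b5 ea  |.....D..c^......|        
00000040  f5 2d b6 b8 de 99 b9 bb  53 71 71 71 71 71 71 c3  |.-......Sqqqqqq.|        
00000050  d1 c2 49 c4                                       |..I.            |        
                                                                                      
                                                                                      
                                                                                      
                                                                                      
                                                                                      
                                                                                      


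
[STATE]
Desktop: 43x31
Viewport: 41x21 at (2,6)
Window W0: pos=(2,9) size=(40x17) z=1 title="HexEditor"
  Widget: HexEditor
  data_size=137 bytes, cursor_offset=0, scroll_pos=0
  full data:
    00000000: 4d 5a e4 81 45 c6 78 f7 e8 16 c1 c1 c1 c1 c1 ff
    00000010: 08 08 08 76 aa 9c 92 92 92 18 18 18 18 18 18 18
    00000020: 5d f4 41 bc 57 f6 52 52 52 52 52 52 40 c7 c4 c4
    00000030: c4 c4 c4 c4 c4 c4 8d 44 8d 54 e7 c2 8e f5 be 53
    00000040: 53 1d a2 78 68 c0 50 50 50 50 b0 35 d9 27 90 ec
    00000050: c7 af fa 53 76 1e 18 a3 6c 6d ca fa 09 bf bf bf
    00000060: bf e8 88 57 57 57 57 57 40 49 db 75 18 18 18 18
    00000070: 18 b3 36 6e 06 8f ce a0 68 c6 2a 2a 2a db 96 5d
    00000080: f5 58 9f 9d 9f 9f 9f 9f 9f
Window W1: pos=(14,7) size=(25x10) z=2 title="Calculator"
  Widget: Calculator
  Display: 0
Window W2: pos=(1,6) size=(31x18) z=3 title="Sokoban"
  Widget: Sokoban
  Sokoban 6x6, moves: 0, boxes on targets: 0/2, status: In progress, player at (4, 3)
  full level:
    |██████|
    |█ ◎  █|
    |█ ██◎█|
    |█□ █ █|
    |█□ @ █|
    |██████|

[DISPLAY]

━━━━━━━━━━━━━━━━━━━━━━━━━━━━━┓           
 Sokoban                     ┃━━━━━━┓    
─────────────────────────────┨      ┃    
██████                       ┃──────┨━━┓ 
█ ◎  █                       ┃     0┃  ┃ 
█ ██◎█                       ┃      ┃──┨ 
█□ █ █                       ┃      ┃8 ┃ 
█□ @ █                       ┃      ┃2 ┃ 
██████                       ┃      ┃2 ┃ 
Moves: 0  0/2                ┃      ┃d ┃ 
                             ┃━━━━━━┛0 ┃ 
                             ┃8 a3  6c ┃ 
                             ┃7 57  40 ┃ 
                             ┃e a0  68 ┃ 
                             ┃f 9f  9f ┃ 
                             ┃         ┃ 
                             ┃         ┃ 
━━━━━━━━━━━━━━━━━━━━━━━━━━━━━┛         ┃ 
┃                                      ┃ 
┗━━━━━━━━━━━━━━━━━━━━━━━━━━━━━━━━━━━━━━┛ 
                                         


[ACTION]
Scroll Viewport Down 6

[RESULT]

█ ◎  █                       ┃     0┃  ┃ 
█ ██◎█                       ┃      ┃──┨ 
█□ █ █                       ┃      ┃8 ┃ 
█□ @ █                       ┃      ┃2 ┃ 
██████                       ┃      ┃2 ┃ 
Moves: 0  0/2                ┃      ┃d ┃ 
                             ┃━━━━━━┛0 ┃ 
                             ┃8 a3  6c ┃ 
                             ┃7 57  40 ┃ 
                             ┃e a0  68 ┃ 
                             ┃f 9f  9f ┃ 
                             ┃         ┃ 
                             ┃         ┃ 
━━━━━━━━━━━━━━━━━━━━━━━━━━━━━┛         ┃ 
┃                                      ┃ 
┗━━━━━━━━━━━━━━━━━━━━━━━━━━━━━━━━━━━━━━┛ 
                                         
                                         
                                         
                                         
                                         


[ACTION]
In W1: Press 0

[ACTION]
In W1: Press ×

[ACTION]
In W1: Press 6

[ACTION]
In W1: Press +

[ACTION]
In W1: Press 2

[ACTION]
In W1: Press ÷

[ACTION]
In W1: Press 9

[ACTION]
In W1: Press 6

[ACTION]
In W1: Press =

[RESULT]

█ ◎  █                       ┃333333┃  ┃ 
█ ██◎█                       ┃      ┃──┨ 
█□ █ █                       ┃      ┃8 ┃ 
█□ @ █                       ┃      ┃2 ┃ 
██████                       ┃      ┃2 ┃ 
Moves: 0  0/2                ┃      ┃d ┃ 
                             ┃━━━━━━┛0 ┃ 
                             ┃8 a3  6c ┃ 
                             ┃7 57  40 ┃ 
                             ┃e a0  68 ┃ 
                             ┃f 9f  9f ┃ 
                             ┃         ┃ 
                             ┃         ┃ 
━━━━━━━━━━━━━━━━━━━━━━━━━━━━━┛         ┃ 
┃                                      ┃ 
┗━━━━━━━━━━━━━━━━━━━━━━━━━━━━━━━━━━━━━━┛ 
                                         
                                         
                                         
                                         
                                         


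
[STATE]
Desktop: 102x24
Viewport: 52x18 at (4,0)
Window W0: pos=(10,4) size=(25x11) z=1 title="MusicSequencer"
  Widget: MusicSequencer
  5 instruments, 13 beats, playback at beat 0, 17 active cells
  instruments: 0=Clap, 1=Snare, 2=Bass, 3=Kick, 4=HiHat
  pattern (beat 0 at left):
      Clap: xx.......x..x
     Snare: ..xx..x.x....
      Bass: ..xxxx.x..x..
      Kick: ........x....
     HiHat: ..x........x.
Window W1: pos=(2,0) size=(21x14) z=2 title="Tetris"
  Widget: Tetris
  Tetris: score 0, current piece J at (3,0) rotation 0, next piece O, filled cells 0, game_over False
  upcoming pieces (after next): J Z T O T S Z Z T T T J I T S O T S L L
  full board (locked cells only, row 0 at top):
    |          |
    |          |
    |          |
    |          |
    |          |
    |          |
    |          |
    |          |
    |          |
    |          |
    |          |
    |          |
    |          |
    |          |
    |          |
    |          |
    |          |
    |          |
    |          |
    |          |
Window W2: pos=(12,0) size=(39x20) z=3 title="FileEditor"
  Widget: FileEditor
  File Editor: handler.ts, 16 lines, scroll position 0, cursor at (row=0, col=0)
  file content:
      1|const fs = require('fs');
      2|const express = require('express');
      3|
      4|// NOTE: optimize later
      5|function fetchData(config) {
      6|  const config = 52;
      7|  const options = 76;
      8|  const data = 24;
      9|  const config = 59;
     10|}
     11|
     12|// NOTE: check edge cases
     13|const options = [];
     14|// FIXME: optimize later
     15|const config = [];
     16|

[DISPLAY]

━━━━━━━━┏━━━━━━━━━━━━━━━━━━━━━━━━━━━━━━━━━━━━━┓     
Tetris  ┃ FileEditor                          ┃     
────────┠─────────────────────────────────────┨     
        ┃█onst fs = require('fs');           ▲┃     
        ┃const express = require('express'); █┃     
        ┃                                    ░┃     
        ┃// NOTE: optimize later             ░┃     
        ┃function fetchData(config) {        ░┃     
        ┃  const config = 52;                ░┃     
        ┃  const options = 76;               ░┃     
        ┃  const data = 24;                  ░┃     
        ┃  const config = 59;                ░┃     
        ┃}                                   ░┃     
━━━━━━━━┃                                    ░┃     
      ┗━┃// NOTE: check edge cases           ░┃     
        ┃const options = [];                 ░┃     
        ┃// FIXME: optimize later            ░┃     
        ┃const config = [];                  ░┃     


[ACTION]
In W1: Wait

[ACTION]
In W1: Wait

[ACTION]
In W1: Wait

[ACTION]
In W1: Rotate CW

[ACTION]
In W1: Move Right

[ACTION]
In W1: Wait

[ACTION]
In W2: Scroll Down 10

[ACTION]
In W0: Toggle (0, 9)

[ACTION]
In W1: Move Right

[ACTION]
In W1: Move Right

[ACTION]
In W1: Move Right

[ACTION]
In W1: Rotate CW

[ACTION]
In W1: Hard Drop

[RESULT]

━━━━━━━━┏━━━━━━━━━━━━━━━━━━━━━━━━━━━━━━━━━━━━━┓     
Tetris  ┃ FileEditor                          ┃     
────────┠─────────────────────────────────────┨     
        ┃█onst fs = require('fs');           ▲┃     
        ┃const express = require('express'); █┃     
        ┃                                    ░┃     
        ┃// NOTE: optimize later             ░┃     
        ┃function fetchData(config) {        ░┃     
        ┃  const config = 52;                ░┃     
        ┃  const options = 76;               ░┃     
        ┃  const data = 24;                  ░┃     
      ██┃  const config = 59;                ░┃     
        ┃}                                   ░┃     
━━━━━━━━┃                                    ░┃     
      ┗━┃// NOTE: check edge cases           ░┃     
        ┃const options = [];                 ░┃     
        ┃// FIXME: optimize later            ░┃     
        ┃const config = [];                  ░┃     


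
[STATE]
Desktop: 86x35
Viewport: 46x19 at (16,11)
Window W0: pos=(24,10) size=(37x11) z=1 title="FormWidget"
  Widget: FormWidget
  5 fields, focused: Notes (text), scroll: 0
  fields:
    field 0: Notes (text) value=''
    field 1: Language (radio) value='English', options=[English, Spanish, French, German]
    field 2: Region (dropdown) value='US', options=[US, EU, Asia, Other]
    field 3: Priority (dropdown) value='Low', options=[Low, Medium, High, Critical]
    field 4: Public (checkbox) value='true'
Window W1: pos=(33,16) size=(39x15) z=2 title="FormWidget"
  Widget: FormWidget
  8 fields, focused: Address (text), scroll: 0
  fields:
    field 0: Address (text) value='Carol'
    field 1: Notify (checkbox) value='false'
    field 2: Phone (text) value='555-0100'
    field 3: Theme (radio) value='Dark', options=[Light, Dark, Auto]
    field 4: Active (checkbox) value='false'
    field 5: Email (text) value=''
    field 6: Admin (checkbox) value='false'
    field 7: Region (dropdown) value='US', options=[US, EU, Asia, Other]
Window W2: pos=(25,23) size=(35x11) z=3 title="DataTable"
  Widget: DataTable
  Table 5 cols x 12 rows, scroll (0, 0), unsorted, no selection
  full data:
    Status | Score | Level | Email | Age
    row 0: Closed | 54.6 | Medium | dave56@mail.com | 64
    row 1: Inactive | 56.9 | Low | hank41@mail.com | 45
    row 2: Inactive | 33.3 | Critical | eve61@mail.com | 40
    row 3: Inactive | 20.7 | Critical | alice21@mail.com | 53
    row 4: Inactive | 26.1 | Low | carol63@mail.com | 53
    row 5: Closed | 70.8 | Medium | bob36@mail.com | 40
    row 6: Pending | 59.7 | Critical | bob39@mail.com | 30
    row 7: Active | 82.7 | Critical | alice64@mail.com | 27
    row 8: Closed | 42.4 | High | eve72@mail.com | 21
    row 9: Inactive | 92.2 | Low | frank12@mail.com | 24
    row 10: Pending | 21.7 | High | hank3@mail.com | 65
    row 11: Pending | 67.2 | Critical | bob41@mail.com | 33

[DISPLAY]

        ┃ FormWidget                        ┃ 
        ┠───────────────────────────────────┨ 
        ┃> Notes:      [                   ]┃ 
        ┃  Language:   (●) English  ( ) Span┃ 
        ┃  Region:     [US                ▼]┃ 
        ┃  Priori┏━━━━━━━━━━━━━━━━━━━━━━━━━━━━
        ┃  Public┃ FormWidget                 
        ┃        ┠────────────────────────────
        ┃        ┃> Address:    [Carol        
        ┗━━━━━━━━┃  Notify:     [ ]           
                 ┃  Phone:      [555-0100     
                 ┃  Theme:      ( ) Light  (●)
         ┏━━━━━━━━━━━━━━━━━━━━━━━━━━━━━━━━━┓  
         ┃ DataTable                       ┃  
         ┠─────────────────────────────────┨  
         ┃Status  │Score│Level   │Email    ┃  
         ┃────────┼─────┼────────┼─────────┃  
         ┃Closed  │54.6 │Medium  │dave56@ma┃  
         ┃Inactive│56.9 │Low     │hank41@ma┃  


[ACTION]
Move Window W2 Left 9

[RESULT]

        ┃ FormWidget                        ┃ 
        ┠───────────────────────────────────┨ 
        ┃> Notes:      [                   ]┃ 
        ┃  Language:   (●) English  ( ) Span┃ 
        ┃  Region:     [US                ▼]┃ 
        ┃  Priori┏━━━━━━━━━━━━━━━━━━━━━━━━━━━━
        ┃  Public┃ FormWidget                 
        ┃        ┠────────────────────────────
        ┃        ┃> Address:    [Carol        
        ┗━━━━━━━━┃  Notify:     [ ]           
                 ┃  Phone:      [555-0100     
                 ┃  Theme:      ( ) Light  (●)
┏━━━━━━━━━━━━━━━━━━━━━━━━━━━━━━━━━┓           
┃ DataTable                       ┃           
┠─────────────────────────────────┨           
┃Status  │Score│Level   │Email    ┃           
┃────────┼─────┼────────┼─────────┃           
┃Closed  │54.6 │Medium  │dave56@ma┃           
┃Inactive│56.9 │Low     │hank41@ma┃           


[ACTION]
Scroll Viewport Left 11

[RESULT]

                   ┃ FormWidget               
                   ┠──────────────────────────
                   ┃> Notes:      [           
                   ┃  Language:   (●) English 
                   ┃  Region:     [US         
                   ┃  Priori┏━━━━━━━━━━━━━━━━━
                   ┃  Public┃ FormWidget      
                   ┃        ┠─────────────────
                   ┃        ┃> Address:    [Ca
                   ┗━━━━━━━━┃  Notify:     [ ]
                            ┃  Phone:      [55
                            ┃  Theme:      ( )
           ┏━━━━━━━━━━━━━━━━━━━━━━━━━━━━━━━━━┓
           ┃ DataTable                       ┃
           ┠─────────────────────────────────┨
           ┃Status  │Score│Level   │Email    ┃
           ┃────────┼─────┼────────┼─────────┃
           ┃Closed  │54.6 │Medium  │dave56@ma┃
           ┃Inactive│56.9 │Low     │hank41@ma┃


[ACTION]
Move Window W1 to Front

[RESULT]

                   ┃ FormWidget               
                   ┠──────────────────────────
                   ┃> Notes:      [           
                   ┃  Language:   (●) English 
                   ┃  Region:     [US         
                   ┃  Priori┏━━━━━━━━━━━━━━━━━
                   ┃  Public┃ FormWidget      
                   ┃        ┠─────────────────
                   ┃        ┃> Address:    [Ca
                   ┗━━━━━━━━┃  Notify:     [ ]
                            ┃  Phone:      [55
                            ┃  Theme:      ( )
           ┏━━━━━━━━━━━━━━━━┃  Active:     [ ]
           ┃ DataTable      ┃  Email:      [  
           ┠────────────────┃  Admin:      [ ]
           ┃Status  │Score│L┃  Region:     [US
           ┃────────┼─────┼─┃                 
           ┃Closed  │54.6 │M┃                 
           ┃Inactive│56.9 │L┃                 


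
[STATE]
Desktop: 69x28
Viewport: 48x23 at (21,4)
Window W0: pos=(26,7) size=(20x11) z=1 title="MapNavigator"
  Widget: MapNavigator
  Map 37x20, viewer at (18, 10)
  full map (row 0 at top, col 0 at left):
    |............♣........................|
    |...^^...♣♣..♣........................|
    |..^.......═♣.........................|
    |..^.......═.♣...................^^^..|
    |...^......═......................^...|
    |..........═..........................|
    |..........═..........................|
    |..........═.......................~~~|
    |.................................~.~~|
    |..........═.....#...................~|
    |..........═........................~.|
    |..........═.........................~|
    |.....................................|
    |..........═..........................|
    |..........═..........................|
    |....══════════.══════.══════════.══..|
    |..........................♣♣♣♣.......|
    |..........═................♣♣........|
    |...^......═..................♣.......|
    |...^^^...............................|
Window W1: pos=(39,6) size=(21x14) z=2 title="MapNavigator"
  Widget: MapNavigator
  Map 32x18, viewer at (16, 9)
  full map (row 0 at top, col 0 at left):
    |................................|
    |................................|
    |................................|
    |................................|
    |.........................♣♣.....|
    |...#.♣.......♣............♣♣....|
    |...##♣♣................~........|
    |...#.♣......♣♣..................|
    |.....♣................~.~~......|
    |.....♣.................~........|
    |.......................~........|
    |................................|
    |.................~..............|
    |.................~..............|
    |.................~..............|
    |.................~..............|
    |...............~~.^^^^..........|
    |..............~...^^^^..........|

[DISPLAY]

                                                
                                                
                  ┏━━━━━━━━━━━━━━━━━━━┓         
     ┏━━━━━━━━━━━━┃ MapNavigator      ┃         
     ┃ MapNavigato┠───────────────────┨         
     ┠────────────┃..................♣┃         
     ┃.═..........┃......♣............┃         
     ┃............┃................~..┃         
     ┃.═.....#....┃.....♣♣............┃         
     ┃.═.......@..┃...............~.~~┃         
     ┃.═..........┃.........@......~..┃         
     ┃............┃................~..┃         
     ┃.═..........┃...................┃         
     ┗━━━━━━━━━━━━┃..........~........┃         
                  ┃..........~........┃         
                  ┗━━━━━━━━━━━━━━━━━━━┛         
                                                
                                                
                                                
                                                
                                                
                                                
                                                


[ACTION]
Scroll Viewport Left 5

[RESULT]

                                                
                                                
                       ┏━━━━━━━━━━━━━━━━━━━┓    
          ┏━━━━━━━━━━━━┃ MapNavigator      ┃    
          ┃ MapNavigato┠───────────────────┨    
          ┠────────────┃..................♣┃    
          ┃.═..........┃......♣............┃    
          ┃............┃................~..┃    
          ┃.═.....#....┃.....♣♣............┃    
          ┃.═.......@..┃...............~.~~┃    
          ┃.═..........┃.........@......~..┃    
          ┃............┃................~..┃    
          ┃.═..........┃...................┃    
          ┗━━━━━━━━━━━━┃..........~........┃    
                       ┃..........~........┃    
                       ┗━━━━━━━━━━━━━━━━━━━┛    
                                                
                                                
                                                
                                                
                                                
                                                
                                                


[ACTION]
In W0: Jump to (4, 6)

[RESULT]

                                                
                                                
                       ┏━━━━━━━━━━━━━━━━━━━┓    
          ┏━━━━━━━━━━━━┃ MapNavigator      ┃    
          ┃ MapNavigato┠───────────────────┨    
          ┠────────────┃..................♣┃    
          ┃     ..^....┃......♣............┃    
          ┃     ...^...┃................~..┃    
          ┃     .......┃.....♣♣............┃    
          ┃     ....@..┃...............~.~~┃    
          ┃     .......┃.........@......~..┃    
          ┃     .......┃................~..┃    
          ┃     .......┃...................┃    
          ┗━━━━━━━━━━━━┃..........~........┃    
                       ┃..........~........┃    
                       ┗━━━━━━━━━━━━━━━━━━━┛    
                                                
                                                
                                                
                                                
                                                
                                                
                                                


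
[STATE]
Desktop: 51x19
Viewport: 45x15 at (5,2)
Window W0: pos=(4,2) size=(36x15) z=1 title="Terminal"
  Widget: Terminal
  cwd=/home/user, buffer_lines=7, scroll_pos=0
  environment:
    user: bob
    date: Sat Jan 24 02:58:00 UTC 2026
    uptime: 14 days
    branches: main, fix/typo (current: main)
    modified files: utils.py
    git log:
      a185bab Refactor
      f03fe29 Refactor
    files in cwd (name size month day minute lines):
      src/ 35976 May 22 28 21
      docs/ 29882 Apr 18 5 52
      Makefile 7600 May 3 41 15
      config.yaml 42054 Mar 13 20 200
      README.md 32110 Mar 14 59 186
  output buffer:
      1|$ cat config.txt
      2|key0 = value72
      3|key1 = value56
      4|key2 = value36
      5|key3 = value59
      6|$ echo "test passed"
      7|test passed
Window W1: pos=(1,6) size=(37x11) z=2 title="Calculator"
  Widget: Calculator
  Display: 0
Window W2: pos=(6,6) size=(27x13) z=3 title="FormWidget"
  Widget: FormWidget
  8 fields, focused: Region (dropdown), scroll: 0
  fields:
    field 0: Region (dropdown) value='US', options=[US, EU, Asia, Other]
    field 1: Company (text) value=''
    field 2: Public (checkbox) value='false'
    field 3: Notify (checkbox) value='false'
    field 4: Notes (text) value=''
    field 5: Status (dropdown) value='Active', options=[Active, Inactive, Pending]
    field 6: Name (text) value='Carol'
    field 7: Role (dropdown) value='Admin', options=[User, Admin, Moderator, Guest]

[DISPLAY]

━━━━━━━━━━━━━━━━━━━━━━━━━━━━━━━━━━┓          
 Terminal                         ┃          
──────────────────────────────────┨          
$ cat config.txt                  ┃          
━┏━━━━━━━━━━━━━━━━━━━━━━━━━┓━━━━┓ ┃          
l┃ FormWidget              ┃    ┃ ┃          
─┠─────────────────────────┨────┨ ┃          
 ┃> Region:     [US      ▼]┃   0┃ ┃          
─┃  Company:    [         ]┃    ┃ ┃          
 ┃  Public:     [ ]        ┃    ┃ ┃          
─┃  Notify:     [ ]        ┃    ┃ ┃          
 ┃  Notes:      [         ]┃    ┃ ┃          
─┃  Status:     [Active  ▼]┃    ┃ ┃          
 ┃  Name:       [Carol    ]┃    ┃ ┃          
━┃  Role:       [Admin   ▼]┃━━━━┛━┛          


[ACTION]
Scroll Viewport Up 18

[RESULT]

                                             
                                             
━━━━━━━━━━━━━━━━━━━━━━━━━━━━━━━━━━┓          
 Terminal                         ┃          
──────────────────────────────────┨          
$ cat config.txt                  ┃          
━┏━━━━━━━━━━━━━━━━━━━━━━━━━┓━━━━┓ ┃          
l┃ FormWidget              ┃    ┃ ┃          
─┠─────────────────────────┨────┨ ┃          
 ┃> Region:     [US      ▼]┃   0┃ ┃          
─┃  Company:    [         ]┃    ┃ ┃          
 ┃  Public:     [ ]        ┃    ┃ ┃          
─┃  Notify:     [ ]        ┃    ┃ ┃          
 ┃  Notes:      [         ]┃    ┃ ┃          
─┃  Status:     [Active  ▼]┃    ┃ ┃          


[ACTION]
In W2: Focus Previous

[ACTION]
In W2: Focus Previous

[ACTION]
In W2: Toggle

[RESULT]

                                             
                                             
━━━━━━━━━━━━━━━━━━━━━━━━━━━━━━━━━━┓          
 Terminal                         ┃          
──────────────────────────────────┨          
$ cat config.txt                  ┃          
━┏━━━━━━━━━━━━━━━━━━━━━━━━━┓━━━━┓ ┃          
l┃ FormWidget              ┃    ┃ ┃          
─┠─────────────────────────┨────┨ ┃          
 ┃  Region:     [US      ▼]┃   0┃ ┃          
─┃  Company:    [         ]┃    ┃ ┃          
 ┃  Public:     [ ]        ┃    ┃ ┃          
─┃  Notify:     [ ]        ┃    ┃ ┃          
 ┃  Notes:      [         ]┃    ┃ ┃          
─┃  Status:     [Active  ▼]┃    ┃ ┃          


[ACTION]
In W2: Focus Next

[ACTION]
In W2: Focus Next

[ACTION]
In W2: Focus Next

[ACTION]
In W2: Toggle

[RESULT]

                                             
                                             
━━━━━━━━━━━━━━━━━━━━━━━━━━━━━━━━━━┓          
 Terminal                         ┃          
──────────────────────────────────┨          
$ cat config.txt                  ┃          
━┏━━━━━━━━━━━━━━━━━━━━━━━━━┓━━━━┓ ┃          
l┃ FormWidget              ┃    ┃ ┃          
─┠─────────────────────────┨────┨ ┃          
 ┃  Region:     [US      ▼]┃   0┃ ┃          
─┃> Company:    [         ]┃    ┃ ┃          
 ┃  Public:     [ ]        ┃    ┃ ┃          
─┃  Notify:     [ ]        ┃    ┃ ┃          
 ┃  Notes:      [         ]┃    ┃ ┃          
─┃  Status:     [Active  ▼]┃    ┃ ┃          


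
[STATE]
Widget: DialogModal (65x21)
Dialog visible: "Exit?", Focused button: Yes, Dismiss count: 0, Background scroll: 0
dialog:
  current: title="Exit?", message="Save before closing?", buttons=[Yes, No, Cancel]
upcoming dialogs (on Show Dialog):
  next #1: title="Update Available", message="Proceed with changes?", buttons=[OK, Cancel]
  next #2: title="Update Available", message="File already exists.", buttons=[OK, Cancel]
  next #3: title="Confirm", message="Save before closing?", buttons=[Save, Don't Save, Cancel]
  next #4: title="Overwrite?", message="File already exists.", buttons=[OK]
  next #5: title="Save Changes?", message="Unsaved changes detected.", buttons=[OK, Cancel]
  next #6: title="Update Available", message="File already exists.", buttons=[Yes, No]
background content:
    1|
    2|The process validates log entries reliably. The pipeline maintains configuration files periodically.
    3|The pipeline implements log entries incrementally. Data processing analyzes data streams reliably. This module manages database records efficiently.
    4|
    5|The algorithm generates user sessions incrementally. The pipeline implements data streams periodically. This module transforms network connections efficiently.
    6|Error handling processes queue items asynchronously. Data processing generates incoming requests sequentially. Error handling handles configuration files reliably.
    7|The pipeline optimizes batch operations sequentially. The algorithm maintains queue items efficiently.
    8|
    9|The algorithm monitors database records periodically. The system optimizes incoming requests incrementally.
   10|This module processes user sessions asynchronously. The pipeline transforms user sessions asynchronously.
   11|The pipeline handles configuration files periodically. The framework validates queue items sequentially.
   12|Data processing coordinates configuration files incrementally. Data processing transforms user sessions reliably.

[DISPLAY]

                                                                 
The process validates log entries reliably. The pipeline maintain
The pipeline implements log entries incrementally. Data processin
                                                                 
The algorithm generates user sessions incrementally. The pipeline
Error handling processes queue items asynchronously. Data process
The pipeline optimizes batch operations sequentially. The algorit
                                                                 
The algorithm monito┌──────────────────────┐odically. The system 
This module processe│        Exit?         │nously. The pipeline 
The pipeline handles│ Save before closing? │iodically. The framew
Data processing coor│ [Yes]  No   Cancel   │les incrementally. Da
                    └──────────────────────┘                     
                                                                 
                                                                 
                                                                 
                                                                 
                                                                 
                                                                 
                                                                 
                                                                 


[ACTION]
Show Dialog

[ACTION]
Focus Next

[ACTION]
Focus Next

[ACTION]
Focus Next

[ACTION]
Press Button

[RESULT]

                                                                 
The process validates log entries reliably. The pipeline maintain
The pipeline implements log entries incrementally. Data processin
                                                                 
The algorithm generates user sessions incrementally. The pipeline
Error handling processes queue items asynchronously. Data process
The pipeline optimizes batch operations sequentially. The algorit
                                                                 
The algorithm monitors database records periodically. The system 
This module processes user sessions asynchronously. The pipeline 
The pipeline handles configuration files periodically. The framew
Data processing coordinates configuration files incrementally. Da
                                                                 
                                                                 
                                                                 
                                                                 
                                                                 
                                                                 
                                                                 
                                                                 
                                                                 


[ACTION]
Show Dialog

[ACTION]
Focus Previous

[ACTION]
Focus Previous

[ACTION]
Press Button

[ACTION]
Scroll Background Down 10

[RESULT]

The pipeline handles configuration files periodically. The framew
Data processing coordinates configuration files incrementally. Da
                                                                 
                                                                 
                                                                 
                                                                 
                                                                 
                                                                 
                                                                 
                                                                 
                                                                 
                                                                 
                                                                 
                                                                 
                                                                 
                                                                 
                                                                 
                                                                 
                                                                 
                                                                 
                                                                 


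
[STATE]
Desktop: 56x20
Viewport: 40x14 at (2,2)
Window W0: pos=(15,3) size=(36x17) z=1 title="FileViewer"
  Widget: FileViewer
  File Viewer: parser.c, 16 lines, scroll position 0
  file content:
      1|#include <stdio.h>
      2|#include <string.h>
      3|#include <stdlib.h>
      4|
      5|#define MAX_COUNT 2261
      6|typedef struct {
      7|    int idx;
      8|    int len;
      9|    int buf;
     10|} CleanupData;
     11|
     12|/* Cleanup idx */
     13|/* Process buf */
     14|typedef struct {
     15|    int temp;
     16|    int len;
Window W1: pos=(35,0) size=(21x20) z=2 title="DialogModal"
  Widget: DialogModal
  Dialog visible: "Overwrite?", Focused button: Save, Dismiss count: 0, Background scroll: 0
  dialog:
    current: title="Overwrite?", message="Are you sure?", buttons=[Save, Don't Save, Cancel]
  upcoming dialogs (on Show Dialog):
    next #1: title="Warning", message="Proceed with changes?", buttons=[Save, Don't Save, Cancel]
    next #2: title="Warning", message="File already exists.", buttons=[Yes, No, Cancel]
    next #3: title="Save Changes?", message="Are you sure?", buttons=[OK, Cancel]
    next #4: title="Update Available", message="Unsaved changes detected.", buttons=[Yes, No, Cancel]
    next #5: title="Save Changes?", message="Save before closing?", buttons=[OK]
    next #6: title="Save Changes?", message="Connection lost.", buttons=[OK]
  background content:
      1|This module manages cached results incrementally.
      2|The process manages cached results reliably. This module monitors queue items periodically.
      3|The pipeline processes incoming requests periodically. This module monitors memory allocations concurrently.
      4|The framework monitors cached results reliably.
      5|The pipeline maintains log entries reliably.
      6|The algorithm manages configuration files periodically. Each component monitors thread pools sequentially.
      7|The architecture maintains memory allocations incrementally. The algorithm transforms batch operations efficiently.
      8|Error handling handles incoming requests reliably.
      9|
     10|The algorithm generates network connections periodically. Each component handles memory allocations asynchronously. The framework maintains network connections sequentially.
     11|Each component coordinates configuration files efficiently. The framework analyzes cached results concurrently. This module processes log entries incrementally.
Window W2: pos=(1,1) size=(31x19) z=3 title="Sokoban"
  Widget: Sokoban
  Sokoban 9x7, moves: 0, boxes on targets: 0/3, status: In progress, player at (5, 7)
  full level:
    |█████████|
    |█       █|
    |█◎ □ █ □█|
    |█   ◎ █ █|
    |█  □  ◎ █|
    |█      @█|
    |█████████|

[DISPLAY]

 Sokoban                     ┃   ┠──────
─────────────────────────────┨━━━┃This m
█████████                    ┃   ┃The pr
█       █                    ┃───┃The pi
█◎ □ █ □█                    ┃h> ┃The fr
█   ◎ █ █                    ┃.h>┃The pi
█  □  ◎ █                    ┃.h>┃Th┌───
█      @█                    ┃   ┃Th│  O
█████████                    ┃T 2┃Er│Are
Moves: 0  0/3                ┃   ┃  │[Sa
                             ┃   ┃Th└───
                             ┃   ┃Each c
                             ┃   ┃      
                             ┃   ┃      


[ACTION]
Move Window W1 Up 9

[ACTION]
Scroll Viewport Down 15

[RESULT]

█◎ □ █ □█                    ┃h> ┃The fr
█   ◎ █ █                    ┃.h>┃The pi
█  □  ◎ █                    ┃.h>┃Th┌───
█      @█                    ┃   ┃Th│  O
█████████                    ┃T 2┃Er│Are
Moves: 0  0/3                ┃   ┃  │[Sa
                             ┃   ┃Th└───
                             ┃   ┃Each c
                             ┃   ┃      
                             ┃   ┃      
                             ┃   ┃      
                             ┃/  ┃      
                             ┃/  ┃      
━━━━━━━━━━━━━━━━━━━━━━━━━━━━━┛━━━┗━━━━━━


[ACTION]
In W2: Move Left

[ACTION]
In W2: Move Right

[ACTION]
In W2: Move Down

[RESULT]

█◎ □ █ □█                    ┃h> ┃The fr
█   ◎ █ █                    ┃.h>┃The pi
█  □  ◎ █                    ┃.h>┃Th┌───
█      @█                    ┃   ┃Th│  O
█████████                    ┃T 2┃Er│Are
Moves: 2  0/3                ┃   ┃  │[Sa
                             ┃   ┃Th└───
                             ┃   ┃Each c
                             ┃   ┃      
                             ┃   ┃      
                             ┃   ┃      
                             ┃/  ┃      
                             ┃/  ┃      
━━━━━━━━━━━━━━━━━━━━━━━━━━━━━┛━━━┗━━━━━━
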